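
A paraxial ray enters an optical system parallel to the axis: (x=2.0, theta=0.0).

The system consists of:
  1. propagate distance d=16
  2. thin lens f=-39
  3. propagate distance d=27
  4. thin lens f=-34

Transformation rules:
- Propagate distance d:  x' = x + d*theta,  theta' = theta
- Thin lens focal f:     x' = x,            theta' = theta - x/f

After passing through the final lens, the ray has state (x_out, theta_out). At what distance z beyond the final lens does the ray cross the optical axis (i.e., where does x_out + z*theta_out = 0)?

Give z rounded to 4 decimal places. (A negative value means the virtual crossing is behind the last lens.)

Answer: -22.4400

Derivation:
Initial: x=2.0000 theta=0.0000
After 1 (propagate distance d=16): x=2.0000 theta=0.0000
After 2 (thin lens f=-39): x=2.0000 theta=2/39 (≈0.0513)
After 3 (propagate distance d=27): x=44/13 (≈3.3846) theta=2/39 (≈0.0513)
After 4 (thin lens f=-34): x=44/13 (≈3.3846) theta=100/663 (≈0.1508)
z_focus = -x_out/theta_out = -(44/13)/(100/663) = -22.4400
Rounded to 4 decimal places: z = -22.4400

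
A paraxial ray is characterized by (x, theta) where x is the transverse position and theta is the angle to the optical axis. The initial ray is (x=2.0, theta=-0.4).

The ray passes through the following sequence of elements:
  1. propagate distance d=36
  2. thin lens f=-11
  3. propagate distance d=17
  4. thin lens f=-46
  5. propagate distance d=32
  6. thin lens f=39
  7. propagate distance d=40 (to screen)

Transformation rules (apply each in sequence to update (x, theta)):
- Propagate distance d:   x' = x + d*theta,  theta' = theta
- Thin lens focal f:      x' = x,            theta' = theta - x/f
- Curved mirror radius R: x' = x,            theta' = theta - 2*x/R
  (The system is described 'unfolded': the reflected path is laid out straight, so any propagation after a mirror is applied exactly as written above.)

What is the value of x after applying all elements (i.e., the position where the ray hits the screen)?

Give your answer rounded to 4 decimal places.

Initial: x=2.0000 theta=-0.4000
After 1 (propagate distance d=36): x=-12.4000 theta=-0.4000
After 2 (thin lens f=-11): x=-12.4000 theta=-84/55 (≈-1.5273)
After 3 (propagate distance d=17): x=-422/11 (≈-38.3636) theta=-84/55 (≈-1.5273)
After 4 (thin lens f=-46): x=-422/11 (≈-38.3636) theta=-2987/1265 (≈-2.3613)
After 5 (propagate distance d=32): x=-144114/1265 (≈-113.9241) theta=-2987/1265 (≈-2.3613)
After 6 (thin lens f=39): x=-144114/1265 (≈-113.9241) theta=837/1495 (≈0.5599)
After 7 (propagate distance d=40 (to screen)): x=-1505202/16445 (≈-91.5295) theta=837/1495 (≈0.5599)
Rounded to 4 decimal places: x = -91.5295

Answer: -91.5295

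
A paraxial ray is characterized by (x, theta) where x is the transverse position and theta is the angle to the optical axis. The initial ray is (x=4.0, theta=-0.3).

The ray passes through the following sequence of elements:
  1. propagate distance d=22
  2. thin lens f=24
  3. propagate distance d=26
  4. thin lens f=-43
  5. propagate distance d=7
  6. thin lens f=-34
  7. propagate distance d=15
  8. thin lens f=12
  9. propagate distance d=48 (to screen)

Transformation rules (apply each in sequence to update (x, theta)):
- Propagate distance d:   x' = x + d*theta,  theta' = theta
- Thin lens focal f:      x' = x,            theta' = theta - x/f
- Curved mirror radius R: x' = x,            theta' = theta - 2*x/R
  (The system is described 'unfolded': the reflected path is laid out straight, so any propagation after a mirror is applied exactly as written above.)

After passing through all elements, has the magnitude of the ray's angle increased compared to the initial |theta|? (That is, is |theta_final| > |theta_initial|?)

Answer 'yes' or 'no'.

Answer: yes

Derivation:
Initial: x=4.0000 theta=-0.3000
After 1 (propagate distance d=22): x=-2.6000 theta=-0.3000
After 2 (thin lens f=24): x=-2.6000 theta=-23/120 (≈-0.1917)
After 3 (propagate distance d=26): x=-91/12 (≈-7.5833) theta=-23/120 (≈-0.1917)
After 4 (thin lens f=-43): x=-91/12 (≈-7.5833) theta=-633/1720 (≈-0.3680)
After 5 (propagate distance d=7): x=-52423/5160 (≈-10.1595) theta=-633/1720 (≈-0.3680)
After 6 (thin lens f=-34): x=-52423/5160 (≈-10.1595) theta=-116989/175440 (≈-0.6668)
After 7 (propagate distance d=15): x=-3537217/175440 (≈-20.1620) theta=-116989/175440 (≈-0.6668)
After 8 (thin lens f=12): x=-3537217/175440 (≈-20.1620) theta=2133349/2105280 (≈1.0133)
After 9 (propagate distance d=48 (to screen)): x=1665393/58480 (≈28.4780) theta=2133349/2105280 (≈1.0133)
|theta_initial|=0.3000 |theta_final|=2133349/2105280 (≈1.0133) -> increased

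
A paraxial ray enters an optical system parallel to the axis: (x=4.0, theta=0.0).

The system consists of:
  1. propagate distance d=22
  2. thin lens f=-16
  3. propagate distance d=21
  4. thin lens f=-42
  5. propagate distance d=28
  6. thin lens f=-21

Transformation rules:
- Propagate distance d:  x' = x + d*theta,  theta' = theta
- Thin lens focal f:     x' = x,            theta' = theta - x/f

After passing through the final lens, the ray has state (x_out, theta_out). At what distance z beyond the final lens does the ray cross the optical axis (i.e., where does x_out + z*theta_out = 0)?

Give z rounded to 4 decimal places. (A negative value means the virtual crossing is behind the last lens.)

Answer: -14.5781

Derivation:
Initial: x=4.0000 theta=0.0000
After 1 (propagate distance d=22): x=4.0000 theta=0.0000
After 2 (thin lens f=-16): x=4.0000 theta=0.2500
After 3 (propagate distance d=21): x=9.2500 theta=0.2500
After 4 (thin lens f=-42): x=9.2500 theta=79/168 (≈0.4702)
After 5 (propagate distance d=28): x=269/12 (≈22.4167) theta=79/168 (≈0.4702)
After 6 (thin lens f=-21): x=269/12 (≈22.4167) theta=775/504 (≈1.5377)
z_focus = -x_out/theta_out = -(269/12)/(775/504) = -11298/775 ≈ -14.5781
Rounded to 4 decimal places: z = -14.5781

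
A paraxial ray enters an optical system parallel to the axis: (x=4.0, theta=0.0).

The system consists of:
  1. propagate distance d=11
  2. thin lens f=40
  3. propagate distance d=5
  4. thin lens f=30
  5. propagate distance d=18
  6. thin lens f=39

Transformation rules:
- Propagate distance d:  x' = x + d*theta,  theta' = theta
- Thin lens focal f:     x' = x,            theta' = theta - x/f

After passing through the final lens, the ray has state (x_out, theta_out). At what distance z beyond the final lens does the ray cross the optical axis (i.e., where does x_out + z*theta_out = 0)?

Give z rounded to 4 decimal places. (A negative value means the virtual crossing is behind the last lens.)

Initial: x=4.0000 theta=0.0000
After 1 (propagate distance d=11): x=4.0000 theta=0.0000
After 2 (thin lens f=40): x=4.0000 theta=-0.1000
After 3 (propagate distance d=5): x=3.5000 theta=-0.1000
After 4 (thin lens f=30): x=3.5000 theta=-13/60 (≈-0.2167)
After 5 (propagate distance d=18): x=-0.4000 theta=-13/60 (≈-0.2167)
After 6 (thin lens f=39): x=-0.4000 theta=-161/780 (≈-0.2064)
z_focus = -x_out/theta_out = -(-0.4000)/(-161/780) = -312/161 ≈ -1.9379
Rounded to 4 decimal places: z = -1.9379

Answer: -1.9379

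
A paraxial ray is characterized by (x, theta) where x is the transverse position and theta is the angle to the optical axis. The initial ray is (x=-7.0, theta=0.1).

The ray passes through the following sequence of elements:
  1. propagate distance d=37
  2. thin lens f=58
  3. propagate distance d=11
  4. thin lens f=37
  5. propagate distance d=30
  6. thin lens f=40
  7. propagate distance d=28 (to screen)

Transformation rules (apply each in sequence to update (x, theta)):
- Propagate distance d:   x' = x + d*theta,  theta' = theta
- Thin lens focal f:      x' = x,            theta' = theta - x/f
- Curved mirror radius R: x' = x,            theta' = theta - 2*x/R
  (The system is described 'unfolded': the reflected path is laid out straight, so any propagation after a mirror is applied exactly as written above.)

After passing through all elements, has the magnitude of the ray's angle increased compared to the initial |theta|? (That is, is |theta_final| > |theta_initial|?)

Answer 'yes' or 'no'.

Answer: no

Derivation:
Initial: x=-7.0000 theta=0.1000
After 1 (propagate distance d=37): x=-3.3000 theta=0.1000
After 2 (thin lens f=58): x=-3.3000 theta=91/580 (≈0.1569)
After 3 (propagate distance d=11): x=-913/580 (≈-1.5741) theta=91/580 (≈0.1569)
After 4 (thin lens f=37): x=-913/580 (≈-1.5741) theta=214/1073 (≈0.1994)
After 5 (propagate distance d=30): x=94619/21460 (≈4.4091) theta=214/1073 (≈0.1994)
After 6 (thin lens f=40): x=94619/21460 (≈4.4091) theta=76581/858400 (≈0.0892)
After 7 (propagate distance d=28 (to screen)): x=40061/5800 (≈6.9071) theta=76581/858400 (≈0.0892)
|theta_initial|=0.1000 |theta_final|=76581/858400 (≈0.0892) -> not increased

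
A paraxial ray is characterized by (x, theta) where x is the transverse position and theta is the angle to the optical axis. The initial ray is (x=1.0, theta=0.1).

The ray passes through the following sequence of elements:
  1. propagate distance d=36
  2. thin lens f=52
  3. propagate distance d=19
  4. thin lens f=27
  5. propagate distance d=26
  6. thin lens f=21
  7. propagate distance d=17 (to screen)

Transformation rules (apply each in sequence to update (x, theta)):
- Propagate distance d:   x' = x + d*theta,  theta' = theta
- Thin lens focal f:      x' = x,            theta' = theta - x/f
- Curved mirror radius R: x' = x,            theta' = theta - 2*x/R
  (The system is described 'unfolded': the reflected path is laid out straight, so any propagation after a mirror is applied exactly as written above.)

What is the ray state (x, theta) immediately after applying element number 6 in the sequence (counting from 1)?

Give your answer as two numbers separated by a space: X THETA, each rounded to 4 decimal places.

Initial: x=1.0000 theta=0.1000
After 1 (propagate distance d=36): x=4.6000 theta=0.1000
After 2 (thin lens f=52): x=4.6000 theta=3/260 (≈0.0115)
After 3 (propagate distance d=19): x=1253/260 (≈4.8192) theta=3/260 (≈0.0115)
After 4 (thin lens f=27): x=1253/260 (≈4.8192) theta=-293/1755 (≈-0.1670)
After 5 (propagate distance d=26): x=3359/7020 (≈0.4785) theta=-293/1755 (≈-0.1670)
After 6 (thin lens f=21): x=3359/7020 (≈0.4785) theta=-27971/147420 (≈-0.1897)
Rounded to 4 decimal places: x = 0.4785, theta = -0.1897

Answer: 0.4785 -0.1897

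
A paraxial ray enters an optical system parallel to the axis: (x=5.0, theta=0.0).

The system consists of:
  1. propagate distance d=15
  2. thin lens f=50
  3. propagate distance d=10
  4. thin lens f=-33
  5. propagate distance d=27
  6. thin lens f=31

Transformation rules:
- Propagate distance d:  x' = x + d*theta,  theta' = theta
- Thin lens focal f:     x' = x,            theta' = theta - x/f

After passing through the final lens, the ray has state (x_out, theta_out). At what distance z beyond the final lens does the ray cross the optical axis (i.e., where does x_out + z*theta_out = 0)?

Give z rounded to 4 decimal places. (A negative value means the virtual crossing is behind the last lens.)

Initial: x=5.0000 theta=0.0000
After 1 (propagate distance d=15): x=5.0000 theta=0.0000
After 2 (thin lens f=50): x=5.0000 theta=-0.1000
After 3 (propagate distance d=10): x=4.0000 theta=-0.1000
After 4 (thin lens f=-33): x=4.0000 theta=7/330 (≈0.0212)
After 5 (propagate distance d=27): x=503/110 (≈4.5727) theta=7/330 (≈0.0212)
After 6 (thin lens f=31): x=503/110 (≈4.5727) theta=-646/5115 (≈-0.1263)
z_focus = -x_out/theta_out = -(503/110)/(-646/5115) = 46779/1292 ≈ 36.2067
Rounded to 4 decimal places: z = 36.2067

Answer: 36.2067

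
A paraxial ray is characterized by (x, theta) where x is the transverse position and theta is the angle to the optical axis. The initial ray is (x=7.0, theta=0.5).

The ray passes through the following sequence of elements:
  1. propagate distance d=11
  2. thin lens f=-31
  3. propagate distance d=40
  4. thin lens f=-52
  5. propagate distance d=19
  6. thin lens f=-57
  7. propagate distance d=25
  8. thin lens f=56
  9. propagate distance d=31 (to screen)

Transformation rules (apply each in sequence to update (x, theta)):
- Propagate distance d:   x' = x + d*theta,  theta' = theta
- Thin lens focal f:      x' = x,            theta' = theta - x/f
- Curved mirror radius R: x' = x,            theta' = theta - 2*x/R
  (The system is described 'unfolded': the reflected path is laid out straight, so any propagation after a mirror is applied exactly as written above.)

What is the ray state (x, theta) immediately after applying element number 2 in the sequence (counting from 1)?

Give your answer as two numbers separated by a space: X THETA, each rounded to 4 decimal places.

Answer: 12.5000 0.9032

Derivation:
Initial: x=7.0000 theta=0.5000
After 1 (propagate distance d=11): x=12.5000 theta=0.5000
After 2 (thin lens f=-31): x=12.5000 theta=28/31 (≈0.9032)
Rounded to 4 decimal places: x = 12.5000, theta = 0.9032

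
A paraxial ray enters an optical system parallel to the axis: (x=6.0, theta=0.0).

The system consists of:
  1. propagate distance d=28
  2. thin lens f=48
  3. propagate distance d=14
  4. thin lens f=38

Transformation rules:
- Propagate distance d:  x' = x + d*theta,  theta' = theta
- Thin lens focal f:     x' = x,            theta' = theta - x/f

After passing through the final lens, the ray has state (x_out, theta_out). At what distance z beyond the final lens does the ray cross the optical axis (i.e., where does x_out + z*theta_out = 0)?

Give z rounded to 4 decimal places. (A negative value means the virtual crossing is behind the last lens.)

Answer: 17.9444

Derivation:
Initial: x=6.0000 theta=0.0000
After 1 (propagate distance d=28): x=6.0000 theta=0.0000
After 2 (thin lens f=48): x=6.0000 theta=-0.1250
After 3 (propagate distance d=14): x=4.2500 theta=-0.1250
After 4 (thin lens f=38): x=4.2500 theta=-9/38 (≈-0.2368)
z_focus = -x_out/theta_out = -(4.2500)/(-9/38) = 323/18 ≈ 17.9444
Rounded to 4 decimal places: z = 17.9444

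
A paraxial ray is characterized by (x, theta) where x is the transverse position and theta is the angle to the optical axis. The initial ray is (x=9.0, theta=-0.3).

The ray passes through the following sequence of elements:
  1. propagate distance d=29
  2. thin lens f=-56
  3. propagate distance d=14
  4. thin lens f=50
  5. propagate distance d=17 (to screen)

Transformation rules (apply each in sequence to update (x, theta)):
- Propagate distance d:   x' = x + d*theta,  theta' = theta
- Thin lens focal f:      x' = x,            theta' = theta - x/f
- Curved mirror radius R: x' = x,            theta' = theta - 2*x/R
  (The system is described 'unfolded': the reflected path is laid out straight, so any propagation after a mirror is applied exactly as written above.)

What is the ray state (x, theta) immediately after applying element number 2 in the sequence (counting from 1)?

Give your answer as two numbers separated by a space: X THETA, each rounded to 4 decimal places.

Initial: x=9.0000 theta=-0.3000
After 1 (propagate distance d=29): x=0.3000 theta=-0.3000
After 2 (thin lens f=-56): x=0.3000 theta=-33/112 (≈-0.2946)
Rounded to 4 decimal places: x = 0.3000, theta = -0.2946

Answer: 0.3000 -0.2946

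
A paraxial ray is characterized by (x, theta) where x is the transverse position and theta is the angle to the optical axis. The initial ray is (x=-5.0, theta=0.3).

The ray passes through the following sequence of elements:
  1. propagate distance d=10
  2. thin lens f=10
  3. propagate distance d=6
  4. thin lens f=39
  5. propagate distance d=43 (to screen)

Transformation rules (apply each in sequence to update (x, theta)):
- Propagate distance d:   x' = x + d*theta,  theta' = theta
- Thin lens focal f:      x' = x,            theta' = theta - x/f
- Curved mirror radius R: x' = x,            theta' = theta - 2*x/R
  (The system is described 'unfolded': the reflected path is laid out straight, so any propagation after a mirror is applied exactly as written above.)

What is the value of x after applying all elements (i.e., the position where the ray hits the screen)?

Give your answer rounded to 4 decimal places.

Initial: x=-5.0000 theta=0.3000
After 1 (propagate distance d=10): x=-2.0000 theta=0.3000
After 2 (thin lens f=10): x=-2.0000 theta=0.5000
After 3 (propagate distance d=6): x=1.0000 theta=0.5000
After 4 (thin lens f=39): x=1.0000 theta=37/78 (≈0.4744)
After 5 (propagate distance d=43 (to screen)): x=1669/78 (≈21.3974) theta=37/78 (≈0.4744)
Rounded to 4 decimal places: x = 21.3974

Answer: 21.3974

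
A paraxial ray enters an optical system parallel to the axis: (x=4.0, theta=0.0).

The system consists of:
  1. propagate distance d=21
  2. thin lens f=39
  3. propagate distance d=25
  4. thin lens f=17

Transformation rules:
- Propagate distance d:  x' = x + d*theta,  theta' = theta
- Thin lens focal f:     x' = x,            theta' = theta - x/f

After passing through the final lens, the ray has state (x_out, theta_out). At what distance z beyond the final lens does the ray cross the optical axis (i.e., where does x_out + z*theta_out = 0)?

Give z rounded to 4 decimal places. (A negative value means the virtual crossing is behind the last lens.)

Answer: 7.6774

Derivation:
Initial: x=4.0000 theta=0.0000
After 1 (propagate distance d=21): x=4.0000 theta=0.0000
After 2 (thin lens f=39): x=4.0000 theta=-4/39 (≈-0.1026)
After 3 (propagate distance d=25): x=56/39 (≈1.4359) theta=-4/39 (≈-0.1026)
After 4 (thin lens f=17): x=56/39 (≈1.4359) theta=-124/663 (≈-0.1870)
z_focus = -x_out/theta_out = -(56/39)/(-124/663) = 238/31 ≈ 7.6774
Rounded to 4 decimal places: z = 7.6774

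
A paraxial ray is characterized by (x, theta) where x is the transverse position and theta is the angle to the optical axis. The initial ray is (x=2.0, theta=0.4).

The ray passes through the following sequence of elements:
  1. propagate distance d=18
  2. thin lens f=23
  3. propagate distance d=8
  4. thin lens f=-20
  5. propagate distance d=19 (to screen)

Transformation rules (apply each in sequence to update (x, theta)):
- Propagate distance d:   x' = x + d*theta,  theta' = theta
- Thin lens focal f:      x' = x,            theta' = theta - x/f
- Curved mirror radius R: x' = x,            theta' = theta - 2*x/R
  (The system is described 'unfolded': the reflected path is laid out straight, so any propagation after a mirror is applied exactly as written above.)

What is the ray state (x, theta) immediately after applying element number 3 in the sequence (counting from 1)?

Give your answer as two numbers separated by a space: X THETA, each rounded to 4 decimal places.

Answer: 9.2000 0.0000

Derivation:
Initial: x=2.0000 theta=0.4000
After 1 (propagate distance d=18): x=9.2000 theta=0.4000
After 2 (thin lens f=23): x=9.2000 theta=0.0000
After 3 (propagate distance d=8): x=9.2000 theta=0.0000
Rounded to 4 decimal places: x = 9.2000, theta = 0.0000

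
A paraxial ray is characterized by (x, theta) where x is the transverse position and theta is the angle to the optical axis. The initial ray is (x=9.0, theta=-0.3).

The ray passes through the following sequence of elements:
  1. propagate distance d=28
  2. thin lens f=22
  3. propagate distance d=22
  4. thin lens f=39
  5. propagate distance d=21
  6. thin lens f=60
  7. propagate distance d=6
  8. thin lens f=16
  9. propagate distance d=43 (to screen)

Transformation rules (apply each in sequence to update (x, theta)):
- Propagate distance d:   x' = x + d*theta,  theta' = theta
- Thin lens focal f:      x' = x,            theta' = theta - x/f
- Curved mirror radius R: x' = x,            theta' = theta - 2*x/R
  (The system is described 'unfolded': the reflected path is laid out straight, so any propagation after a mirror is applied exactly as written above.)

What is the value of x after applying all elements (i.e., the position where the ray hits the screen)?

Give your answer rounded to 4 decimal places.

Initial: x=9.0000 theta=-0.3000
After 1 (propagate distance d=28): x=0.6000 theta=-0.3000
After 2 (thin lens f=22): x=0.6000 theta=-18/55 (≈-0.3273)
After 3 (propagate distance d=22): x=-6.6000 theta=-18/55 (≈-0.3273)
After 4 (thin lens f=39): x=-6.6000 theta=-113/715 (≈-0.1580)
After 5 (propagate distance d=21): x=-7092/715 (≈-9.9189) theta=-113/715 (≈-0.1580)
After 6 (thin lens f=60): x=-7092/715 (≈-9.9189) theta=2/275 (≈0.0073)
After 7 (propagate distance d=6): x=-35304/3575 (≈-9.8752) theta=2/275 (≈0.0073)
After 8 (thin lens f=16): x=-35304/3575 (≈-9.8752) theta=893/1430 (≈0.6245)
After 9 (propagate distance d=43 (to screen)): x=121387/7150 (≈16.9772) theta=893/1430 (≈0.6245)
Rounded to 4 decimal places: x = 16.9772

Answer: 16.9772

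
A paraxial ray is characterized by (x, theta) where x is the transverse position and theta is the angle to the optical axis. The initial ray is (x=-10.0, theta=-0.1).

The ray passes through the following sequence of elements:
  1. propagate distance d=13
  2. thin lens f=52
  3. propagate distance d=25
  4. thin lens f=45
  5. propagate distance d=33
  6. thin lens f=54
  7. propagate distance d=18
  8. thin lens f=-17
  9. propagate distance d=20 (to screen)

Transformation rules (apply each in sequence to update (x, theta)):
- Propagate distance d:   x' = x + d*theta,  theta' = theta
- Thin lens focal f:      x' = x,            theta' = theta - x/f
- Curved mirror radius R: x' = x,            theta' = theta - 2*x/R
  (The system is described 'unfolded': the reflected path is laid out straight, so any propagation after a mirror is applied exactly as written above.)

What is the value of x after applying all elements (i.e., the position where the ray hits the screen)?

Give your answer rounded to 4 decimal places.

Initial: x=-10.0000 theta=-0.1000
After 1 (propagate distance d=13): x=-11.3000 theta=-0.1000
After 2 (thin lens f=52): x=-11.3000 theta=61/520 (≈0.1173)
After 3 (propagate distance d=25): x=-4351/520 (≈-8.3673) theta=61/520 (≈0.1173)
After 4 (thin lens f=45): x=-4351/520 (≈-8.3673) theta=887/2925 (≈0.3032)
After 5 (propagate distance d=33): x=12791/7800 (≈1.6399) theta=887/2925 (≈0.3032)
After 6 (thin lens f=54): x=12791/7800 (≈1.6399) theta=114937/421200 (≈0.2729)
After 7 (propagate distance d=18): x=15331/2340 (≈6.5517) theta=114937/421200 (≈0.2729)
After 8 (thin lens f=-17): x=15331/2340 (≈6.5517) theta=4713509/7160400 (≈0.6583)
After 9 (propagate distance d=20 (to screen)): x=1764788/89505 (≈19.7172) theta=4713509/7160400 (≈0.6583)
Rounded to 4 decimal places: x = 19.7172

Answer: 19.7172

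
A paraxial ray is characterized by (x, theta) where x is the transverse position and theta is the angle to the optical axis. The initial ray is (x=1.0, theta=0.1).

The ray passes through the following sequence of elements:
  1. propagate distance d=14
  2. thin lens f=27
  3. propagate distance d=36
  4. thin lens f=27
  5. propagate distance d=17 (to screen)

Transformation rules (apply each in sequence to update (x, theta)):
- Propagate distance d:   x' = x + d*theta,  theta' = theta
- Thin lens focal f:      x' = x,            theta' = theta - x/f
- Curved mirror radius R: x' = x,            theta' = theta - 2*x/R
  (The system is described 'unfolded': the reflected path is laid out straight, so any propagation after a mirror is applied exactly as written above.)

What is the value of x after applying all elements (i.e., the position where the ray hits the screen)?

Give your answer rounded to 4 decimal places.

Answer: 1.2259

Derivation:
Initial: x=1.0000 theta=0.1000
After 1 (propagate distance d=14): x=2.4000 theta=0.1000
After 2 (thin lens f=27): x=2.4000 theta=1/90 (≈0.0111)
After 3 (propagate distance d=36): x=2.8000 theta=1/90 (≈0.0111)
After 4 (thin lens f=27): x=2.8000 theta=-5/54 (≈-0.0926)
After 5 (propagate distance d=17 (to screen)): x=331/270 (≈1.2259) theta=-5/54 (≈-0.0926)
Rounded to 4 decimal places: x = 1.2259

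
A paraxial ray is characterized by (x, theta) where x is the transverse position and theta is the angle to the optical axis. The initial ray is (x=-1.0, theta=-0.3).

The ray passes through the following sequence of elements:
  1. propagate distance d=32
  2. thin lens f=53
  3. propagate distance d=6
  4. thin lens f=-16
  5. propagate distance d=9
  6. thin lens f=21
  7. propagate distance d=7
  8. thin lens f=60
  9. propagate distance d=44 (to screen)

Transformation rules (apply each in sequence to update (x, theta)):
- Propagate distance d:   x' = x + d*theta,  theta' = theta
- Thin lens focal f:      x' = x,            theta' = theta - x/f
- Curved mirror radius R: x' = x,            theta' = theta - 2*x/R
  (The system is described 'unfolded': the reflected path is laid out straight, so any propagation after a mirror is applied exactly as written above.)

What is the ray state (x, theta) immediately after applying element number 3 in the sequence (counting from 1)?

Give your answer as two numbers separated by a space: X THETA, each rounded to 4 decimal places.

Initial: x=-1.0000 theta=-0.3000
After 1 (propagate distance d=32): x=-10.6000 theta=-0.3000
After 2 (thin lens f=53): x=-10.6000 theta=-0.1000
After 3 (propagate distance d=6): x=-11.2000 theta=-0.1000
Rounded to 4 decimal places: x = -11.2000, theta = -0.1000

Answer: -11.2000 -0.1000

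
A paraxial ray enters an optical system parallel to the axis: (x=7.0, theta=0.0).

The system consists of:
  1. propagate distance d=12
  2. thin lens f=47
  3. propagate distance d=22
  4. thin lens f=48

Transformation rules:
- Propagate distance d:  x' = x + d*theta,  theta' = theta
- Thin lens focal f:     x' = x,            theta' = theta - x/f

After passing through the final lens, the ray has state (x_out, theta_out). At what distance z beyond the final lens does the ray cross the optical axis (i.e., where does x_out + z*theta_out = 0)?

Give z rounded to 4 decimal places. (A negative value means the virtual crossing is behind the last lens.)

Initial: x=7.0000 theta=0.0000
After 1 (propagate distance d=12): x=7.0000 theta=0.0000
After 2 (thin lens f=47): x=7.0000 theta=-7/47 (≈-0.1489)
After 3 (propagate distance d=22): x=175/47 (≈3.7234) theta=-7/47 (≈-0.1489)
After 4 (thin lens f=48): x=175/47 (≈3.7234) theta=-511/2256 (≈-0.2265)
z_focus = -x_out/theta_out = -(175/47)/(-511/2256) = 1200/73 ≈ 16.4384
Rounded to 4 decimal places: z = 16.4384

Answer: 16.4384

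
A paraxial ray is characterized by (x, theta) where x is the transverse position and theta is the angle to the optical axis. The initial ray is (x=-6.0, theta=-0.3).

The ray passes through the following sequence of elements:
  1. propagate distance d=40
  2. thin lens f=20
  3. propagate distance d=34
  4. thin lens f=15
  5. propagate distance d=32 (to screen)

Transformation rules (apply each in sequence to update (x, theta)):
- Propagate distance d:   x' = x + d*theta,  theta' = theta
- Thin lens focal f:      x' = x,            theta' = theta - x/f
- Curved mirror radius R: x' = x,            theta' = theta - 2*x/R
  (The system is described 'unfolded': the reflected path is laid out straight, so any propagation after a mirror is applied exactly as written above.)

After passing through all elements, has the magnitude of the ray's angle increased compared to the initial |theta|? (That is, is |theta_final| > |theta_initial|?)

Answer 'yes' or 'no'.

Initial: x=-6.0000 theta=-0.3000
After 1 (propagate distance d=40): x=-18.0000 theta=-0.3000
After 2 (thin lens f=20): x=-18.0000 theta=0.6000
After 3 (propagate distance d=34): x=2.4000 theta=0.6000
After 4 (thin lens f=15): x=2.4000 theta=0.4400
After 5 (propagate distance d=32 (to screen)): x=16.4800 theta=0.4400
|theta_initial|=0.3000 |theta_final|=0.4400 -> increased

Answer: yes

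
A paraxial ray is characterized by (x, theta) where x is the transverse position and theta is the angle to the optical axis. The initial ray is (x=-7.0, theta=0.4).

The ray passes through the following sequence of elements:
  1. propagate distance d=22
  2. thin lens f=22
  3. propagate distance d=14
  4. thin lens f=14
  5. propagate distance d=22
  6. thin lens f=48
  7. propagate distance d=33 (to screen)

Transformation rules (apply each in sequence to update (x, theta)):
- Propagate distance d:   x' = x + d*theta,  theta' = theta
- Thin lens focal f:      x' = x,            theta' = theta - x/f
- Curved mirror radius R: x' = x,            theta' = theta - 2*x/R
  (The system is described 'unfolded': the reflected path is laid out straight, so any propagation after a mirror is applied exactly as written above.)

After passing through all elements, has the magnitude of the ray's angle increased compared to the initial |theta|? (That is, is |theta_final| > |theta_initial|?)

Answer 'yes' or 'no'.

Answer: no

Derivation:
Initial: x=-7.0000 theta=0.4000
After 1 (propagate distance d=22): x=1.8000 theta=0.4000
After 2 (thin lens f=22): x=1.8000 theta=7/22 (≈0.3182)
After 3 (propagate distance d=14): x=344/55 (≈6.2545) theta=7/22 (≈0.3182)
After 4 (thin lens f=14): x=344/55 (≈6.2545) theta=-9/70 (≈-0.1286)
After 5 (propagate distance d=22): x=1319/385 (≈3.4260) theta=-9/70 (≈-0.1286)
After 6 (thin lens f=48): x=1319/385 (≈3.4260) theta=-739/3696 (≈-0.1999)
After 7 (propagate distance d=33 (to screen)): x=-19541/6160 (≈-3.1722) theta=-739/3696 (≈-0.1999)
|theta_initial|=0.4000 |theta_final|=739/3696 (≈0.1999) -> not increased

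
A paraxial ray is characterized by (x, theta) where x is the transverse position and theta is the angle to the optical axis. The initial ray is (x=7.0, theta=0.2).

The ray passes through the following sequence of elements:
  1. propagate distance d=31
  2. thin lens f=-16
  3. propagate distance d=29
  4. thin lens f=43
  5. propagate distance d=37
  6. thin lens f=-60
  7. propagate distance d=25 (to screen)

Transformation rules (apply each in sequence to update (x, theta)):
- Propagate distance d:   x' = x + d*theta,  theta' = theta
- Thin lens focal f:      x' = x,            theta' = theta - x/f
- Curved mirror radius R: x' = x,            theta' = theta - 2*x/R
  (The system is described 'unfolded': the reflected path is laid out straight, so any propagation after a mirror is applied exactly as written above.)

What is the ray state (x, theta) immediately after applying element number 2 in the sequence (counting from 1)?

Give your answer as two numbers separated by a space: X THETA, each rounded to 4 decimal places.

Answer: 13.2000 1.0250

Derivation:
Initial: x=7.0000 theta=0.2000
After 1 (propagate distance d=31): x=13.2000 theta=0.2000
After 2 (thin lens f=-16): x=13.2000 theta=1.0250
Rounded to 4 decimal places: x = 13.2000, theta = 1.0250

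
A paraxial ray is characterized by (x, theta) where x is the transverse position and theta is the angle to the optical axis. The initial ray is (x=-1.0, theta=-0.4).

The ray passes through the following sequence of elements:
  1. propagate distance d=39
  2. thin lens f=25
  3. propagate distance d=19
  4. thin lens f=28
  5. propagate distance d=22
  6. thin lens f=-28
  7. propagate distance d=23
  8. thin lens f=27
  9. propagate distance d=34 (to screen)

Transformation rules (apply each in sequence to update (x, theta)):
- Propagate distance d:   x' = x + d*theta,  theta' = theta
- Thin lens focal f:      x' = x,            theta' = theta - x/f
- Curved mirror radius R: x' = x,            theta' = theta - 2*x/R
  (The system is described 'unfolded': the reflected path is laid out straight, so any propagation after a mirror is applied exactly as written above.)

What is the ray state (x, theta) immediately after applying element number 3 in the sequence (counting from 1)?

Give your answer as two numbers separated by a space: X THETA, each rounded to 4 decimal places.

Initial: x=-1.0000 theta=-0.4000
After 1 (propagate distance d=39): x=-16.6000 theta=-0.4000
After 2 (thin lens f=25): x=-16.6000 theta=0.2640
After 3 (propagate distance d=19): x=-11.5840 theta=0.2640
Rounded to 4 decimal places: x = -11.5840, theta = 0.2640

Answer: -11.5840 0.2640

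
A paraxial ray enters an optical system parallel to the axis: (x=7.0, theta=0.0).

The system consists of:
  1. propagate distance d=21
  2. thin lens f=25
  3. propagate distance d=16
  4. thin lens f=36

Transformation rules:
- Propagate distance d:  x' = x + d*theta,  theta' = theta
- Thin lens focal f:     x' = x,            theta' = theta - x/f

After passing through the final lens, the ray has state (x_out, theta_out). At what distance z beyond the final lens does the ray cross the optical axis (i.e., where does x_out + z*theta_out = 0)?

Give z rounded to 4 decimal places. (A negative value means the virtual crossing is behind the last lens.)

Answer: 7.2000

Derivation:
Initial: x=7.0000 theta=0.0000
After 1 (propagate distance d=21): x=7.0000 theta=0.0000
After 2 (thin lens f=25): x=7.0000 theta=-0.2800
After 3 (propagate distance d=16): x=2.5200 theta=-0.2800
After 4 (thin lens f=36): x=2.5200 theta=-0.3500
z_focus = -x_out/theta_out = -(2.5200)/(-0.3500) = 7.2000
Rounded to 4 decimal places: z = 7.2000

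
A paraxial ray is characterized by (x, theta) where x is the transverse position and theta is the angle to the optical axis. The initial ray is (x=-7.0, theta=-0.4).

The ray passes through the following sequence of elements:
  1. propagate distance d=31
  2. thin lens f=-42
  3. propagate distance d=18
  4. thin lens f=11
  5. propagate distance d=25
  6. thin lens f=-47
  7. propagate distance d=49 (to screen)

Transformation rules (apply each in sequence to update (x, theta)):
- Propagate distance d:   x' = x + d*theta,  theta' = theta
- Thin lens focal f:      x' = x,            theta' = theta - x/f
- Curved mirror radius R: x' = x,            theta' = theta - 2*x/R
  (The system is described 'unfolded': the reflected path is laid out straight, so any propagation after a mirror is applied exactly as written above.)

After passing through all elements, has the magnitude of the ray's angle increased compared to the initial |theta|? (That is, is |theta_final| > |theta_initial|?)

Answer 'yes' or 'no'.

Answer: yes

Derivation:
Initial: x=-7.0000 theta=-0.4000
After 1 (propagate distance d=31): x=-19.4000 theta=-0.4000
After 2 (thin lens f=-42): x=-19.4000 theta=-181/210 (≈-0.8619)
After 3 (propagate distance d=18): x=-1222/35 (≈-34.9143) theta=-181/210 (≈-0.8619)
After 4 (thin lens f=11): x=-1222/35 (≈-34.9143) theta=763/330 (≈2.3121)
After 5 (propagate distance d=25): x=52873/2310 (≈22.8887) theta=763/330 (≈2.3121)
After 6 (thin lens f=-47): x=52873/2310 (≈22.8887) theta=10130/3619 (≈2.7991)
After 7 (propagate distance d=49 (to screen)): x=17376131/108570 (≈160.0454) theta=10130/3619 (≈2.7991)
|theta_initial|=0.4000 |theta_final|=10130/3619 (≈2.7991) -> increased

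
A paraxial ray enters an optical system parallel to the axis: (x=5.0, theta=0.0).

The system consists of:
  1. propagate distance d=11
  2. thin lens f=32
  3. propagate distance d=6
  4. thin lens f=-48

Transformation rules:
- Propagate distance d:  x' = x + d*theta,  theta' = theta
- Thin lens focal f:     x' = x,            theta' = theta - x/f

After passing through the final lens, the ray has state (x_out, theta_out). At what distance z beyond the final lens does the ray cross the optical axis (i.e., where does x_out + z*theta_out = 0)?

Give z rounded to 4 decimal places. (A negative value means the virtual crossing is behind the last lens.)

Answer: 56.7273

Derivation:
Initial: x=5.0000 theta=0.0000
After 1 (propagate distance d=11): x=5.0000 theta=0.0000
After 2 (thin lens f=32): x=5.0000 theta=-5/32 (≈-0.1563)
After 3 (propagate distance d=6): x=4.0625 theta=-5/32 (≈-0.1563)
After 4 (thin lens f=-48): x=4.0625 theta=-55/768 (≈-0.0716)
z_focus = -x_out/theta_out = -(4.0625)/(-55/768) = 624/11 ≈ 56.7273
Rounded to 4 decimal places: z = 56.7273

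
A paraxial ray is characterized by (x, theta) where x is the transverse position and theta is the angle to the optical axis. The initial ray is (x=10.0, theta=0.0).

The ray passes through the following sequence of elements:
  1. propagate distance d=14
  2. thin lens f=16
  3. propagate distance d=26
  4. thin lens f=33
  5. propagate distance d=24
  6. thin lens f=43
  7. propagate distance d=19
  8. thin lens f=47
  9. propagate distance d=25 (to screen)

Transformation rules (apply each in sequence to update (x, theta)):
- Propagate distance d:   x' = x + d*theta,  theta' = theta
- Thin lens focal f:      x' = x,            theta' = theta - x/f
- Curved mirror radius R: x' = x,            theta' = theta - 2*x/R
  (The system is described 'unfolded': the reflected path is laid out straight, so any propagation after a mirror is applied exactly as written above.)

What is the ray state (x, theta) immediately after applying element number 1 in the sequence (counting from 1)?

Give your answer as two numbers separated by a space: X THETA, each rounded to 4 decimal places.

Answer: 10.0000 0.0000

Derivation:
Initial: x=10.0000 theta=0.0000
After 1 (propagate distance d=14): x=10.0000 theta=0.0000
Rounded to 4 decimal places: x = 10.0000, theta = 0.0000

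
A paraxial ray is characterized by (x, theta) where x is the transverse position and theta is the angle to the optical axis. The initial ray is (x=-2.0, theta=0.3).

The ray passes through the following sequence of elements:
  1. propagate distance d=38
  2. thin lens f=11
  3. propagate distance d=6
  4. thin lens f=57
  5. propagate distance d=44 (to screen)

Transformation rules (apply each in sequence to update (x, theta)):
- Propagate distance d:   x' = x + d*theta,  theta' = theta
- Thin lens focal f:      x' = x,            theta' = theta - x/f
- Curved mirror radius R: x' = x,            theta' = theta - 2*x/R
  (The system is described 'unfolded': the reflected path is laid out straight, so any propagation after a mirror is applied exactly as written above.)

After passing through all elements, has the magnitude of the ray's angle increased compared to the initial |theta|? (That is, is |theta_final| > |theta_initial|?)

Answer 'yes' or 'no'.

Answer: yes

Derivation:
Initial: x=-2.0000 theta=0.3000
After 1 (propagate distance d=38): x=9.4000 theta=0.3000
After 2 (thin lens f=11): x=9.4000 theta=-61/110 (≈-0.5545)
After 3 (propagate distance d=6): x=334/55 (≈6.0727) theta=-61/110 (≈-0.5545)
After 4 (thin lens f=57): x=334/55 (≈6.0727) theta=-829/1254 (≈-0.6611)
After 5 (propagate distance d=44 (to screen)): x=-72152/3135 (≈-23.0150) theta=-829/1254 (≈-0.6611)
|theta_initial|=0.3000 |theta_final|=829/1254 (≈0.6611) -> increased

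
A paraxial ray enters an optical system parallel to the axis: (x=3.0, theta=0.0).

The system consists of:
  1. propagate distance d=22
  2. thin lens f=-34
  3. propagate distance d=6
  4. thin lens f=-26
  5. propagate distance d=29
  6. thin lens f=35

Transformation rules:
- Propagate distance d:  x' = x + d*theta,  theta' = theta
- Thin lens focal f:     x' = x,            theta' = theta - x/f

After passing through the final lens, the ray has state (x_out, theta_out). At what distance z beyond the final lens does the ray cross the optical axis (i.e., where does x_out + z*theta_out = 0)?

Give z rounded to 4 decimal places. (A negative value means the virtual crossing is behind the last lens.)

Initial: x=3.0000 theta=0.0000
After 1 (propagate distance d=22): x=3.0000 theta=0.0000
After 2 (thin lens f=-34): x=3.0000 theta=3/34 (≈0.0882)
After 3 (propagate distance d=6): x=60/17 (≈3.5294) theta=3/34 (≈0.0882)
After 4 (thin lens f=-26): x=60/17 (≈3.5294) theta=99/442 (≈0.2240)
After 5 (propagate distance d=29): x=4431/442 (≈10.0249) theta=99/442 (≈0.2240)
After 6 (thin lens f=35): x=4431/442 (≈10.0249) theta=-69/1105 (≈-0.0624)
z_focus = -x_out/theta_out = -(4431/442)/(-69/1105) = 7385/46 ≈ 160.5435
Rounded to 4 decimal places: z = 160.5435

Answer: 160.5435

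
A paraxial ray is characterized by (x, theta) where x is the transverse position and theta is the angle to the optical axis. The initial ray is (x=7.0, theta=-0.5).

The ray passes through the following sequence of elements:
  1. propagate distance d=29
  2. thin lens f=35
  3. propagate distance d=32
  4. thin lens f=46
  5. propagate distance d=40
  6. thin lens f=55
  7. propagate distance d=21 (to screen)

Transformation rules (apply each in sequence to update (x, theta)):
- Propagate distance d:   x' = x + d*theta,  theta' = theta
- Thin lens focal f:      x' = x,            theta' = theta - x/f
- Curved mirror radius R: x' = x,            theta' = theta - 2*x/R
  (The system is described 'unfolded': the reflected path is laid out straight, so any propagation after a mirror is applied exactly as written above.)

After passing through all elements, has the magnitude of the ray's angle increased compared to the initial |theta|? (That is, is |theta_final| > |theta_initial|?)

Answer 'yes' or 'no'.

Initial: x=7.0000 theta=-0.5000
After 1 (propagate distance d=29): x=-7.5000 theta=-0.5000
After 2 (thin lens f=35): x=-7.5000 theta=-2/7 (≈-0.2857)
After 3 (propagate distance d=32): x=-233/14 (≈-16.6429) theta=-2/7 (≈-0.2857)
After 4 (thin lens f=46): x=-233/14 (≈-16.6429) theta=7/92 (≈0.0761)
After 5 (propagate distance d=40): x=-4379/322 (≈-13.5994) theta=7/92 (≈0.0761)
After 6 (thin lens f=55): x=-4379/322 (≈-13.5994) theta=11453/35420 (≈0.3233)
After 7 (propagate distance d=21 (to screen)): x=-241177/35420 (≈-6.8091) theta=11453/35420 (≈0.3233)
|theta_initial|=0.5000 |theta_final|=11453/35420 (≈0.3233) -> not increased

Answer: no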